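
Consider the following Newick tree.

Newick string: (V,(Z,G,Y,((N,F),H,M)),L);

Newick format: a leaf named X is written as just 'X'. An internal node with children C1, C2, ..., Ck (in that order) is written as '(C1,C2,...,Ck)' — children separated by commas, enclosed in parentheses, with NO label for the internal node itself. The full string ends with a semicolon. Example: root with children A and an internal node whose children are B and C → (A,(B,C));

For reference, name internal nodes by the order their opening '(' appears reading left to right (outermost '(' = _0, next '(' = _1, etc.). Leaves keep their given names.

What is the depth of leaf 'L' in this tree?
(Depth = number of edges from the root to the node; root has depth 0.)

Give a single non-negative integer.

Answer: 1

Derivation:
Newick: (V,(Z,G,Y,((N,F),H,M)),L);
Naming internals by '(' encounter order: outermost '(' = _0, next = _1, ...
Query node: L
Path from root: _0 -> L
Depth of L: 1 (number of edges from root)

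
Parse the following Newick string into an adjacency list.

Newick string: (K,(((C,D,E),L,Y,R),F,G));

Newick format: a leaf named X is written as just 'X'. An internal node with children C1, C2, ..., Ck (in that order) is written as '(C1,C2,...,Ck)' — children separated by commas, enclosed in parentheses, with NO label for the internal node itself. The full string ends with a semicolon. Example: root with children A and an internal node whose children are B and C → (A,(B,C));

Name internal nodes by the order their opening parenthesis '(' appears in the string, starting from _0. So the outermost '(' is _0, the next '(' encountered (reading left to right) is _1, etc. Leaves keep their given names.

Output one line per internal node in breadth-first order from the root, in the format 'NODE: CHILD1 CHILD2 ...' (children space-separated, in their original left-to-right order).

Input: (K,(((C,D,E),L,Y,R),F,G));
Scanning left-to-right, naming '(' by encounter order:
  pos 0: '(' -> open internal node _0 (depth 1)
  pos 3: '(' -> open internal node _1 (depth 2)
  pos 4: '(' -> open internal node _2 (depth 3)
  pos 5: '(' -> open internal node _3 (depth 4)
  pos 11: ')' -> close internal node _3 (now at depth 3)
  pos 18: ')' -> close internal node _2 (now at depth 2)
  pos 23: ')' -> close internal node _1 (now at depth 1)
  pos 24: ')' -> close internal node _0 (now at depth 0)
Total internal nodes: 4
BFS adjacency from root:
  _0: K _1
  _1: _2 F G
  _2: _3 L Y R
  _3: C D E

Answer: _0: K _1
_1: _2 F G
_2: _3 L Y R
_3: C D E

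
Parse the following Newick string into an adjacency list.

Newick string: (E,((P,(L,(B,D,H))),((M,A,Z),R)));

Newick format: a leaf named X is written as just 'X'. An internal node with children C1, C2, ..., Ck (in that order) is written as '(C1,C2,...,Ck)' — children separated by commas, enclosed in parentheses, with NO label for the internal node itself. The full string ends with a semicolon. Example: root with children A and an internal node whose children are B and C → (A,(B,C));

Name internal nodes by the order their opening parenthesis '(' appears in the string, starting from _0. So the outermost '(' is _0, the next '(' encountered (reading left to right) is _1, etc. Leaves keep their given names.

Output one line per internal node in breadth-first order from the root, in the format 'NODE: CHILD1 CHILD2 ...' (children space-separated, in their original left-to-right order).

Answer: _0: E _1
_1: _2 _5
_2: P _3
_5: _6 R
_3: L _4
_6: M A Z
_4: B D H

Derivation:
Input: (E,((P,(L,(B,D,H))),((M,A,Z),R)));
Scanning left-to-right, naming '(' by encounter order:
  pos 0: '(' -> open internal node _0 (depth 1)
  pos 3: '(' -> open internal node _1 (depth 2)
  pos 4: '(' -> open internal node _2 (depth 3)
  pos 7: '(' -> open internal node _3 (depth 4)
  pos 10: '(' -> open internal node _4 (depth 5)
  pos 16: ')' -> close internal node _4 (now at depth 4)
  pos 17: ')' -> close internal node _3 (now at depth 3)
  pos 18: ')' -> close internal node _2 (now at depth 2)
  pos 20: '(' -> open internal node _5 (depth 3)
  pos 21: '(' -> open internal node _6 (depth 4)
  pos 27: ')' -> close internal node _6 (now at depth 3)
  pos 30: ')' -> close internal node _5 (now at depth 2)
  pos 31: ')' -> close internal node _1 (now at depth 1)
  pos 32: ')' -> close internal node _0 (now at depth 0)
Total internal nodes: 7
BFS adjacency from root:
  _0: E _1
  _1: _2 _5
  _2: P _3
  _5: _6 R
  _3: L _4
  _6: M A Z
  _4: B D H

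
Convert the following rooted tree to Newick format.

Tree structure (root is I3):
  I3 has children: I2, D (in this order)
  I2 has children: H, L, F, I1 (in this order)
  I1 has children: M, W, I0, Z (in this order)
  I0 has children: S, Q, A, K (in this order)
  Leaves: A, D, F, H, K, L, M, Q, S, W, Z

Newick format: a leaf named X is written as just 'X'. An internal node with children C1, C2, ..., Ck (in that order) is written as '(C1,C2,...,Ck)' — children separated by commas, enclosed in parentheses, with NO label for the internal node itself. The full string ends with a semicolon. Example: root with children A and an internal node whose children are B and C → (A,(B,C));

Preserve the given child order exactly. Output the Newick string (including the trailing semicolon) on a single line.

internal I3 with children ['I2', 'D']
  internal I2 with children ['H', 'L', 'F', 'I1']
    leaf 'H' → 'H'
    leaf 'L' → 'L'
    leaf 'F' → 'F'
    internal I1 with children ['M', 'W', 'I0', 'Z']
      leaf 'M' → 'M'
      leaf 'W' → 'W'
      internal I0 with children ['S', 'Q', 'A', 'K']
        leaf 'S' → 'S'
        leaf 'Q' → 'Q'
        leaf 'A' → 'A'
        leaf 'K' → 'K'
      → '(S,Q,A,K)'
      leaf 'Z' → 'Z'
    → '(M,W,(S,Q,A,K),Z)'
  → '(H,L,F,(M,W,(S,Q,A,K),Z))'
  leaf 'D' → 'D'
→ '((H,L,F,(M,W,(S,Q,A,K),Z)),D)'
Final: ((H,L,F,(M,W,(S,Q,A,K),Z)),D);

Answer: ((H,L,F,(M,W,(S,Q,A,K),Z)),D);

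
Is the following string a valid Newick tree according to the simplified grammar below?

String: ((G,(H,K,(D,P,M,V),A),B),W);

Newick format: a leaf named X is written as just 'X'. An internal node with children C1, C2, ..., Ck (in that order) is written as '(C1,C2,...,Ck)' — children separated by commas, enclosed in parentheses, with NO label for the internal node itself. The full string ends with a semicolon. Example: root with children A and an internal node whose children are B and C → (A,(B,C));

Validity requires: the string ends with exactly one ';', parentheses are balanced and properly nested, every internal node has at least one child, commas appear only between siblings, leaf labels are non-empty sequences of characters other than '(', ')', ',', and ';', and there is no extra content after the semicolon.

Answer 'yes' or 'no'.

Answer: yes

Derivation:
Input: ((G,(H,K,(D,P,M,V),A),B),W);
Paren balance: 4 '(' vs 4 ')' OK
Ends with single ';': True
Full parse: OK
Valid: True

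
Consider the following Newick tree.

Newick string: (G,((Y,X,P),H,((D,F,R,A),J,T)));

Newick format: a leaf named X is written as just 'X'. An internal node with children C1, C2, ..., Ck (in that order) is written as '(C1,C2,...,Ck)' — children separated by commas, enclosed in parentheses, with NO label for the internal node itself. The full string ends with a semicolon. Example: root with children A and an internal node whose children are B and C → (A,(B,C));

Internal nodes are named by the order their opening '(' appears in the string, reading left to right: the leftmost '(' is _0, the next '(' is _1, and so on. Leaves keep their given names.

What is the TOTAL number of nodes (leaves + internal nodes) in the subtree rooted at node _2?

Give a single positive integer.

Newick: (G,((Y,X,P),H,((D,F,R,A),J,T)));
Locate _2: it is the '(' at position 4 (the 3rd '(' reading left to right).
Query: subtree rooted at _2
_2: subtree_size = 1 + 3
  Y: subtree_size = 1 + 0
  X: subtree_size = 1 + 0
  P: subtree_size = 1 + 0
Total subtree size of _2: 4

Answer: 4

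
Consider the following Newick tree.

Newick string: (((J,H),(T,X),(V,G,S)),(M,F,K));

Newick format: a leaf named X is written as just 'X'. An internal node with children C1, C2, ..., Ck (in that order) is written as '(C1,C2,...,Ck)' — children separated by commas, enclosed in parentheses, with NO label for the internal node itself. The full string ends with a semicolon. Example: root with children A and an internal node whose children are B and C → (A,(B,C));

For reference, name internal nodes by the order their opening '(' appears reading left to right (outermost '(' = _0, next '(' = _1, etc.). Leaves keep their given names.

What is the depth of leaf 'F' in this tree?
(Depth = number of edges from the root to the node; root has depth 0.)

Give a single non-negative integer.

Newick: (((J,H),(T,X),(V,G,S)),(M,F,K));
Naming internals by '(' encounter order: outermost '(' = _0, next = _1, ...
Query node: F
Path from root: _0 -> _5 -> F
Depth of F: 2 (number of edges from root)

Answer: 2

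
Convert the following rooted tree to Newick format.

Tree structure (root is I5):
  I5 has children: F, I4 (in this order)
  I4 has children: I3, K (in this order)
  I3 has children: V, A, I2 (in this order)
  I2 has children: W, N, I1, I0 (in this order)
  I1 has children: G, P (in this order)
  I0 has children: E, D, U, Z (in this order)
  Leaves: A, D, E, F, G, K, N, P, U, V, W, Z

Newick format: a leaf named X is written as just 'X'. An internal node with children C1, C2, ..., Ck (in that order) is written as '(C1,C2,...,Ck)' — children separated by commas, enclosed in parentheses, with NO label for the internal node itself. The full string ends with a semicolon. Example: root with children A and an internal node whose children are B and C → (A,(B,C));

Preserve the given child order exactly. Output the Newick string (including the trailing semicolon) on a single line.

Answer: (F,((V,A,(W,N,(G,P),(E,D,U,Z))),K));

Derivation:
internal I5 with children ['F', 'I4']
  leaf 'F' → 'F'
  internal I4 with children ['I3', 'K']
    internal I3 with children ['V', 'A', 'I2']
      leaf 'V' → 'V'
      leaf 'A' → 'A'
      internal I2 with children ['W', 'N', 'I1', 'I0']
        leaf 'W' → 'W'
        leaf 'N' → 'N'
        internal I1 with children ['G', 'P']
          leaf 'G' → 'G'
          leaf 'P' → 'P'
        → '(G,P)'
        internal I0 with children ['E', 'D', 'U', 'Z']
          leaf 'E' → 'E'
          leaf 'D' → 'D'
          leaf 'U' → 'U'
          leaf 'Z' → 'Z'
        → '(E,D,U,Z)'
      → '(W,N,(G,P),(E,D,U,Z))'
    → '(V,A,(W,N,(G,P),(E,D,U,Z)))'
    leaf 'K' → 'K'
  → '((V,A,(W,N,(G,P),(E,D,U,Z))),K)'
→ '(F,((V,A,(W,N,(G,P),(E,D,U,Z))),K))'
Final: (F,((V,A,(W,N,(G,P),(E,D,U,Z))),K));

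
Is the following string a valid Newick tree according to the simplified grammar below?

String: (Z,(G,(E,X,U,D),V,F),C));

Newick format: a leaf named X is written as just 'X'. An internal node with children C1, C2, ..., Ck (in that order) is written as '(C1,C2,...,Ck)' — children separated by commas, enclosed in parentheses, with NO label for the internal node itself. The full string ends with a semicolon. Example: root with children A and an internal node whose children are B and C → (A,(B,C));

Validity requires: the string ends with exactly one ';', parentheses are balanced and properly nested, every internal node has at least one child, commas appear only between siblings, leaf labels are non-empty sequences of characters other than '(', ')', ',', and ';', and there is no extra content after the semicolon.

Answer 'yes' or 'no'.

Answer: no

Derivation:
Input: (Z,(G,(E,X,U,D),V,F),C));
Paren balance: 3 '(' vs 4 ')' MISMATCH
Ends with single ';': True
Full parse: FAILS (extra content after tree at pos 23)
Valid: False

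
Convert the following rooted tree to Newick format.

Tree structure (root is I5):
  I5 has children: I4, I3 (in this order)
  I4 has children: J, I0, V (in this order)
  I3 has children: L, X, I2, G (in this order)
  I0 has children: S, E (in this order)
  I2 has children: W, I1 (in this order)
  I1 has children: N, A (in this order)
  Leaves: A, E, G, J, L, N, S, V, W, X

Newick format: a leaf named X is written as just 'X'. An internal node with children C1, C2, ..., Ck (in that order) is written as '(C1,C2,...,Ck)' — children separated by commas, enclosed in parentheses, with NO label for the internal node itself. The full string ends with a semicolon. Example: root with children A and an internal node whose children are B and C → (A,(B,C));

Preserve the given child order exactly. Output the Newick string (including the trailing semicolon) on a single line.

internal I5 with children ['I4', 'I3']
  internal I4 with children ['J', 'I0', 'V']
    leaf 'J' → 'J'
    internal I0 with children ['S', 'E']
      leaf 'S' → 'S'
      leaf 'E' → 'E'
    → '(S,E)'
    leaf 'V' → 'V'
  → '(J,(S,E),V)'
  internal I3 with children ['L', 'X', 'I2', 'G']
    leaf 'L' → 'L'
    leaf 'X' → 'X'
    internal I2 with children ['W', 'I1']
      leaf 'W' → 'W'
      internal I1 with children ['N', 'A']
        leaf 'N' → 'N'
        leaf 'A' → 'A'
      → '(N,A)'
    → '(W,(N,A))'
    leaf 'G' → 'G'
  → '(L,X,(W,(N,A)),G)'
→ '((J,(S,E),V),(L,X,(W,(N,A)),G))'
Final: ((J,(S,E),V),(L,X,(W,(N,A)),G));

Answer: ((J,(S,E),V),(L,X,(W,(N,A)),G));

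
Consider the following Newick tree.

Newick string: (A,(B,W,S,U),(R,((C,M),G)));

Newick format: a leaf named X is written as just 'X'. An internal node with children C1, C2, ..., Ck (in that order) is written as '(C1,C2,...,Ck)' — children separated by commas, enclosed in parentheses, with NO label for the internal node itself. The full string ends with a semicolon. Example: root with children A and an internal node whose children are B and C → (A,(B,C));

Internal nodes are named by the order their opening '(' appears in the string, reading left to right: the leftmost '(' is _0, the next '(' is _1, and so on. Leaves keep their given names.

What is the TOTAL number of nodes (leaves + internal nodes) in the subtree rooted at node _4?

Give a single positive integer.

Answer: 3

Derivation:
Newick: (A,(B,W,S,U),(R,((C,M),G)));
Locate _4: it is the '(' at position 17 (the 5th '(' reading left to right).
Query: subtree rooted at _4
_4: subtree_size = 1 + 2
  C: subtree_size = 1 + 0
  M: subtree_size = 1 + 0
Total subtree size of _4: 3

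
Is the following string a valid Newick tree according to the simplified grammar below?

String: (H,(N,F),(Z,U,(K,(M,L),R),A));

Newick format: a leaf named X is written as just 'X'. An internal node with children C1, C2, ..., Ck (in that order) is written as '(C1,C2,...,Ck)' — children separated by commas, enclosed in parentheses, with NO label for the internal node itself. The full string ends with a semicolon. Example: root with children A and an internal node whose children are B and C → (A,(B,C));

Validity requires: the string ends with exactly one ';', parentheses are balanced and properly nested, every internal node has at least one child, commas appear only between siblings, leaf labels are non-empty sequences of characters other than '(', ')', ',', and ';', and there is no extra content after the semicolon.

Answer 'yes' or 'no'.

Input: (H,(N,F),(Z,U,(K,(M,L),R),A));
Paren balance: 5 '(' vs 5 ')' OK
Ends with single ';': True
Full parse: OK
Valid: True

Answer: yes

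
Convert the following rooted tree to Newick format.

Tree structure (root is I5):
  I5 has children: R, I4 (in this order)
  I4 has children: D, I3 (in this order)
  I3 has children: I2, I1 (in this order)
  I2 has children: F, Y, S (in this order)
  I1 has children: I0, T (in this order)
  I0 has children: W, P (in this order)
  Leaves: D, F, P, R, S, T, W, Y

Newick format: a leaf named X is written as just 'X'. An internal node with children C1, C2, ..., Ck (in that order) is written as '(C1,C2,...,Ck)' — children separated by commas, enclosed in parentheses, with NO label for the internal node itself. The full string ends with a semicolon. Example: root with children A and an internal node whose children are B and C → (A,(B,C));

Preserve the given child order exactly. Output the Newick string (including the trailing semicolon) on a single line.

internal I5 with children ['R', 'I4']
  leaf 'R' → 'R'
  internal I4 with children ['D', 'I3']
    leaf 'D' → 'D'
    internal I3 with children ['I2', 'I1']
      internal I2 with children ['F', 'Y', 'S']
        leaf 'F' → 'F'
        leaf 'Y' → 'Y'
        leaf 'S' → 'S'
      → '(F,Y,S)'
      internal I1 with children ['I0', 'T']
        internal I0 with children ['W', 'P']
          leaf 'W' → 'W'
          leaf 'P' → 'P'
        → '(W,P)'
        leaf 'T' → 'T'
      → '((W,P),T)'
    → '((F,Y,S),((W,P),T))'
  → '(D,((F,Y,S),((W,P),T)))'
→ '(R,(D,((F,Y,S),((W,P),T))))'
Final: (R,(D,((F,Y,S),((W,P),T))));

Answer: (R,(D,((F,Y,S),((W,P),T))));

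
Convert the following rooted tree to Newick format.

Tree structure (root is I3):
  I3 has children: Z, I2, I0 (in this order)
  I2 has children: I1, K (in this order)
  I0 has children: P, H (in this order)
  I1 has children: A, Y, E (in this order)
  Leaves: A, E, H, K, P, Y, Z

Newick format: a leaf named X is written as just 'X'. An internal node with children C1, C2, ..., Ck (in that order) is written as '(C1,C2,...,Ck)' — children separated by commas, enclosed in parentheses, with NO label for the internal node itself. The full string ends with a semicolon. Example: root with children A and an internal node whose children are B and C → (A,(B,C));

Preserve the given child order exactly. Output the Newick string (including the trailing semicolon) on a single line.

internal I3 with children ['Z', 'I2', 'I0']
  leaf 'Z' → 'Z'
  internal I2 with children ['I1', 'K']
    internal I1 with children ['A', 'Y', 'E']
      leaf 'A' → 'A'
      leaf 'Y' → 'Y'
      leaf 'E' → 'E'
    → '(A,Y,E)'
    leaf 'K' → 'K'
  → '((A,Y,E),K)'
  internal I0 with children ['P', 'H']
    leaf 'P' → 'P'
    leaf 'H' → 'H'
  → '(P,H)'
→ '(Z,((A,Y,E),K),(P,H))'
Final: (Z,((A,Y,E),K),(P,H));

Answer: (Z,((A,Y,E),K),(P,H));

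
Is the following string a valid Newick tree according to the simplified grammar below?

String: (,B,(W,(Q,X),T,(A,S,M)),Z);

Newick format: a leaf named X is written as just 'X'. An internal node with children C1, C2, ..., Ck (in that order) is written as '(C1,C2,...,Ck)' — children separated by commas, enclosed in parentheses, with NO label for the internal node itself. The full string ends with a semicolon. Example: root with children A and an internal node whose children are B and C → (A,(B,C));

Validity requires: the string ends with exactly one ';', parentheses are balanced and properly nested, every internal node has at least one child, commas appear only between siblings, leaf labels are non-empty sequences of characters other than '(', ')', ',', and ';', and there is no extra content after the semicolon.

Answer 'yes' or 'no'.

Answer: no

Derivation:
Input: (,B,(W,(Q,X),T,(A,S,M)),Z);
Paren balance: 4 '(' vs 4 ')' OK
Ends with single ';': True
Full parse: FAILS (empty leaf label at pos 1)
Valid: False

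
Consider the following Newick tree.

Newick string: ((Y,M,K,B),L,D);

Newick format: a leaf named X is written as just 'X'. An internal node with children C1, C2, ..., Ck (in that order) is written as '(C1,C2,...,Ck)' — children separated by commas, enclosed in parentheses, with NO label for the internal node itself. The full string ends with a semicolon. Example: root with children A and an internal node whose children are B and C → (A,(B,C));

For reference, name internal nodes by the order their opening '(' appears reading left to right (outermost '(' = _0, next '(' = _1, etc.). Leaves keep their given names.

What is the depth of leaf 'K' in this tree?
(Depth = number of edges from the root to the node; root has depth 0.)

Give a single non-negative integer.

Newick: ((Y,M,K,B),L,D);
Naming internals by '(' encounter order: outermost '(' = _0, next = _1, ...
Query node: K
Path from root: _0 -> _1 -> K
Depth of K: 2 (number of edges from root)

Answer: 2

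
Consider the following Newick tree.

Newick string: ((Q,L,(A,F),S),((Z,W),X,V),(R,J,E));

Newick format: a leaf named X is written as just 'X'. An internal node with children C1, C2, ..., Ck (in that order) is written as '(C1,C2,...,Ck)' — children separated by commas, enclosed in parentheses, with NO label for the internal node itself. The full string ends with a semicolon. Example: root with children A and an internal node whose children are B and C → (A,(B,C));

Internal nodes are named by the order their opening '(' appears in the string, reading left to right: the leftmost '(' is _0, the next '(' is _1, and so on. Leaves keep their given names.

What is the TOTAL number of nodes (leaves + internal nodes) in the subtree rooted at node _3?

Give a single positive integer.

Answer: 6

Derivation:
Newick: ((Q,L,(A,F),S),((Z,W),X,V),(R,J,E));
Locate _3: it is the '(' at position 15 (the 4th '(' reading left to right).
Query: subtree rooted at _3
_3: subtree_size = 1 + 5
  _4: subtree_size = 1 + 2
    Z: subtree_size = 1 + 0
    W: subtree_size = 1 + 0
  X: subtree_size = 1 + 0
  V: subtree_size = 1 + 0
Total subtree size of _3: 6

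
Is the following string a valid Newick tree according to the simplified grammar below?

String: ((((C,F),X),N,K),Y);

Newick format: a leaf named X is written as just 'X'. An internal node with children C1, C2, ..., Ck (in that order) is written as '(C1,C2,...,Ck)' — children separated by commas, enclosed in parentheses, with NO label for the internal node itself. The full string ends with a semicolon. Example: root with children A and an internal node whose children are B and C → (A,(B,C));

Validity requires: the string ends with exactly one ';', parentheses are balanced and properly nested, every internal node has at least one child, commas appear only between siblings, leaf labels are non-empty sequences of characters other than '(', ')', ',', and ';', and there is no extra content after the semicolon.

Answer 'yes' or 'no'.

Input: ((((C,F),X),N,K),Y);
Paren balance: 4 '(' vs 4 ')' OK
Ends with single ';': True
Full parse: OK
Valid: True

Answer: yes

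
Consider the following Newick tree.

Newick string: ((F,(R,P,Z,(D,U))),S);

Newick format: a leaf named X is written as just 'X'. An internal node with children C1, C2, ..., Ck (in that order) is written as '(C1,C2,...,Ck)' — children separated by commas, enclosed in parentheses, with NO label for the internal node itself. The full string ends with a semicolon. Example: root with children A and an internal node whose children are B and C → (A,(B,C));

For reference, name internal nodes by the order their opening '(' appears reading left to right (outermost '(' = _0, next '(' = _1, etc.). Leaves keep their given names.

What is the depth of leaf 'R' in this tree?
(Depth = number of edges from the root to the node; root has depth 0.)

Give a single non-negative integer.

Newick: ((F,(R,P,Z,(D,U))),S);
Naming internals by '(' encounter order: outermost '(' = _0, next = _1, ...
Query node: R
Path from root: _0 -> _1 -> _2 -> R
Depth of R: 3 (number of edges from root)

Answer: 3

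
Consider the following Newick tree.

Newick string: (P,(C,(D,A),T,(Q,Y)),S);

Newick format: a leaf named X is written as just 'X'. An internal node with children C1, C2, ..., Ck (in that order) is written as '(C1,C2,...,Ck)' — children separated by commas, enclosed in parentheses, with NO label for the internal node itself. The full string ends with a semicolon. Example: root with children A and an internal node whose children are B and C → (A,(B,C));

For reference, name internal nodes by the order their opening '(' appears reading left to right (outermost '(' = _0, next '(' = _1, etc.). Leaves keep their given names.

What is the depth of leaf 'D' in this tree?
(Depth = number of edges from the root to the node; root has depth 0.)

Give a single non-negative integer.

Newick: (P,(C,(D,A),T,(Q,Y)),S);
Naming internals by '(' encounter order: outermost '(' = _0, next = _1, ...
Query node: D
Path from root: _0 -> _1 -> _2 -> D
Depth of D: 3 (number of edges from root)

Answer: 3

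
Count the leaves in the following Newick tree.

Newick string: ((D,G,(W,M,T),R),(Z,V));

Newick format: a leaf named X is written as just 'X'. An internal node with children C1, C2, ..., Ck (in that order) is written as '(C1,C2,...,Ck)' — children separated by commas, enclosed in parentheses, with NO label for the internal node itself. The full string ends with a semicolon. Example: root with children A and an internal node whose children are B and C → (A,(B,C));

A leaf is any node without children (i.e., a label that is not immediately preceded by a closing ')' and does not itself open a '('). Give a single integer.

Answer: 8

Derivation:
Newick: ((D,G,(W,M,T),R),(Z,V));
Scan left-to-right; a leaf is any maximal label run not followed by '(':
  pos 2: leaf 'D' → count = 1
  pos 4: leaf 'G' → count = 2
  pos 7: leaf 'W' → count = 3
  pos 9: leaf 'M' → count = 4
  pos 11: leaf 'T' → count = 5
  pos 14: leaf 'R' → count = 6
  pos 18: leaf 'Z' → count = 7
  pos 20: leaf 'V' → count = 8
Total leaves: 8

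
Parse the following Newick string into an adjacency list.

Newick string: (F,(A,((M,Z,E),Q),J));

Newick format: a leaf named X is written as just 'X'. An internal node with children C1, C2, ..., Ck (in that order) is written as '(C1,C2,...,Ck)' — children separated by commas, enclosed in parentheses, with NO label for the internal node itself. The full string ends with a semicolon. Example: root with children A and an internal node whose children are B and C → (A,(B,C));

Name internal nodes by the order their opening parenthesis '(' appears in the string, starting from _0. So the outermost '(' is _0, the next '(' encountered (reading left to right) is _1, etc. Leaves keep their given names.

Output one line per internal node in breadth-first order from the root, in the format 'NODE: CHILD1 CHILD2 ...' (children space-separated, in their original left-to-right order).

Input: (F,(A,((M,Z,E),Q),J));
Scanning left-to-right, naming '(' by encounter order:
  pos 0: '(' -> open internal node _0 (depth 1)
  pos 3: '(' -> open internal node _1 (depth 2)
  pos 6: '(' -> open internal node _2 (depth 3)
  pos 7: '(' -> open internal node _3 (depth 4)
  pos 13: ')' -> close internal node _3 (now at depth 3)
  pos 16: ')' -> close internal node _2 (now at depth 2)
  pos 19: ')' -> close internal node _1 (now at depth 1)
  pos 20: ')' -> close internal node _0 (now at depth 0)
Total internal nodes: 4
BFS adjacency from root:
  _0: F _1
  _1: A _2 J
  _2: _3 Q
  _3: M Z E

Answer: _0: F _1
_1: A _2 J
_2: _3 Q
_3: M Z E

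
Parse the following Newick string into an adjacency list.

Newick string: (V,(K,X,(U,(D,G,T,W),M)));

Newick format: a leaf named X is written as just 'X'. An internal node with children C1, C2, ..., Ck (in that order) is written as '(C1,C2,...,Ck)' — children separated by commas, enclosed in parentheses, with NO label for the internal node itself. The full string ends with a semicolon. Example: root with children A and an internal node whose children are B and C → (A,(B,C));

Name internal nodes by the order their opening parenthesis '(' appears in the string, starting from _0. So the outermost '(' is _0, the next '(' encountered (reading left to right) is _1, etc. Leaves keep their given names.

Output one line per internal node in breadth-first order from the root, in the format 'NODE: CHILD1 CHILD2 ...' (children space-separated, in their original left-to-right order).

Answer: _0: V _1
_1: K X _2
_2: U _3 M
_3: D G T W

Derivation:
Input: (V,(K,X,(U,(D,G,T,W),M)));
Scanning left-to-right, naming '(' by encounter order:
  pos 0: '(' -> open internal node _0 (depth 1)
  pos 3: '(' -> open internal node _1 (depth 2)
  pos 8: '(' -> open internal node _2 (depth 3)
  pos 11: '(' -> open internal node _3 (depth 4)
  pos 19: ')' -> close internal node _3 (now at depth 3)
  pos 22: ')' -> close internal node _2 (now at depth 2)
  pos 23: ')' -> close internal node _1 (now at depth 1)
  pos 24: ')' -> close internal node _0 (now at depth 0)
Total internal nodes: 4
BFS adjacency from root:
  _0: V _1
  _1: K X _2
  _2: U _3 M
  _3: D G T W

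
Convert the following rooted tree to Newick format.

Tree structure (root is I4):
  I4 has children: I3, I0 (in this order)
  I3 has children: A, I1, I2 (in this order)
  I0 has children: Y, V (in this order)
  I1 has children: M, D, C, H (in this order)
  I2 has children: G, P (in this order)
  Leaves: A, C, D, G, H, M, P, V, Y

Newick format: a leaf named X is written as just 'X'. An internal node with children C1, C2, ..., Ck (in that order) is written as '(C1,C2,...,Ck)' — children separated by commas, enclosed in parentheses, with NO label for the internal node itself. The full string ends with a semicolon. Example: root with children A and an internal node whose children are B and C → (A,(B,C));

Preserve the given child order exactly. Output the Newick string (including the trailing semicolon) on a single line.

internal I4 with children ['I3', 'I0']
  internal I3 with children ['A', 'I1', 'I2']
    leaf 'A' → 'A'
    internal I1 with children ['M', 'D', 'C', 'H']
      leaf 'M' → 'M'
      leaf 'D' → 'D'
      leaf 'C' → 'C'
      leaf 'H' → 'H'
    → '(M,D,C,H)'
    internal I2 with children ['G', 'P']
      leaf 'G' → 'G'
      leaf 'P' → 'P'
    → '(G,P)'
  → '(A,(M,D,C,H),(G,P))'
  internal I0 with children ['Y', 'V']
    leaf 'Y' → 'Y'
    leaf 'V' → 'V'
  → '(Y,V)'
→ '((A,(M,D,C,H),(G,P)),(Y,V))'
Final: ((A,(M,D,C,H),(G,P)),(Y,V));

Answer: ((A,(M,D,C,H),(G,P)),(Y,V));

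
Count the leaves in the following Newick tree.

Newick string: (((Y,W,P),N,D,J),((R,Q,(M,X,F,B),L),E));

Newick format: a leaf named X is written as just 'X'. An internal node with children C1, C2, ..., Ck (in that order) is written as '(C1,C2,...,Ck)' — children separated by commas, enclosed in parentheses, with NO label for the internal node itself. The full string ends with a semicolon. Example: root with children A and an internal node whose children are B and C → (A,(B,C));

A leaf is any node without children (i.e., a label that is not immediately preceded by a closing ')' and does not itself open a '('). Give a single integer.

Answer: 14

Derivation:
Newick: (((Y,W,P),N,D,J),((R,Q,(M,X,F,B),L),E));
Scan left-to-right; a leaf is any maximal label run not followed by '(':
  pos 3: leaf 'Y' → count = 1
  pos 5: leaf 'W' → count = 2
  pos 7: leaf 'P' → count = 3
  pos 10: leaf 'N' → count = 4
  pos 12: leaf 'D' → count = 5
  pos 14: leaf 'J' → count = 6
  pos 19: leaf 'R' → count = 7
  pos 21: leaf 'Q' → count = 8
  pos 24: leaf 'M' → count = 9
  pos 26: leaf 'X' → count = 10
  pos 28: leaf 'F' → count = 11
  pos 30: leaf 'B' → count = 12
  pos 33: leaf 'L' → count = 13
  pos 36: leaf 'E' → count = 14
Total leaves: 14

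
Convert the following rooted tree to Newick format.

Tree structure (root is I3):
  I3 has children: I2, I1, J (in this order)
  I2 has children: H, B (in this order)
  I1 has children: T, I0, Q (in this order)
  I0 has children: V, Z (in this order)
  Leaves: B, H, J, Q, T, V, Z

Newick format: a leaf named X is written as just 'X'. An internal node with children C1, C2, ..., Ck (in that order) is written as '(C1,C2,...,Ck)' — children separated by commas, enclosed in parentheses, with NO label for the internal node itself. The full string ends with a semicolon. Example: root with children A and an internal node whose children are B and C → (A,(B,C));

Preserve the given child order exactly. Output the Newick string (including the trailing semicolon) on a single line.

internal I3 with children ['I2', 'I1', 'J']
  internal I2 with children ['H', 'B']
    leaf 'H' → 'H'
    leaf 'B' → 'B'
  → '(H,B)'
  internal I1 with children ['T', 'I0', 'Q']
    leaf 'T' → 'T'
    internal I0 with children ['V', 'Z']
      leaf 'V' → 'V'
      leaf 'Z' → 'Z'
    → '(V,Z)'
    leaf 'Q' → 'Q'
  → '(T,(V,Z),Q)'
  leaf 'J' → 'J'
→ '((H,B),(T,(V,Z),Q),J)'
Final: ((H,B),(T,(V,Z),Q),J);

Answer: ((H,B),(T,(V,Z),Q),J);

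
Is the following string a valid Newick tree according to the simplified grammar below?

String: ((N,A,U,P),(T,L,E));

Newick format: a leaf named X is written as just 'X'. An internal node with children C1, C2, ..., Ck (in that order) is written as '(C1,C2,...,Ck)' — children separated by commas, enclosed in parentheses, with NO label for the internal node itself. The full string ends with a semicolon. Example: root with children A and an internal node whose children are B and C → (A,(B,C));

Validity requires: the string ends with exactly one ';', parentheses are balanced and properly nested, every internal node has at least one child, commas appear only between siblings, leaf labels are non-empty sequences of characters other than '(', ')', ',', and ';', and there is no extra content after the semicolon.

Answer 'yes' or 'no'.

Input: ((N,A,U,P),(T,L,E));
Paren balance: 3 '(' vs 3 ')' OK
Ends with single ';': True
Full parse: OK
Valid: True

Answer: yes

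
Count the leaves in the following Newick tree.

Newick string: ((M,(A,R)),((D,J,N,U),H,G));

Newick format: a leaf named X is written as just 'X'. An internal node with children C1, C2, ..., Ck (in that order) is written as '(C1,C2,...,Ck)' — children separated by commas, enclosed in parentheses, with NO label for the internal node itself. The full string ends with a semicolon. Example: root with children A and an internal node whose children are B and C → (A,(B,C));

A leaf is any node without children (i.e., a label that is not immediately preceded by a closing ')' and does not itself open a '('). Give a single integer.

Answer: 9

Derivation:
Newick: ((M,(A,R)),((D,J,N,U),H,G));
Scan left-to-right; a leaf is any maximal label run not followed by '(':
  pos 2: leaf 'M' → count = 1
  pos 5: leaf 'A' → count = 2
  pos 7: leaf 'R' → count = 3
  pos 13: leaf 'D' → count = 4
  pos 15: leaf 'J' → count = 5
  pos 17: leaf 'N' → count = 6
  pos 19: leaf 'U' → count = 7
  pos 22: leaf 'H' → count = 8
  pos 24: leaf 'G' → count = 9
Total leaves: 9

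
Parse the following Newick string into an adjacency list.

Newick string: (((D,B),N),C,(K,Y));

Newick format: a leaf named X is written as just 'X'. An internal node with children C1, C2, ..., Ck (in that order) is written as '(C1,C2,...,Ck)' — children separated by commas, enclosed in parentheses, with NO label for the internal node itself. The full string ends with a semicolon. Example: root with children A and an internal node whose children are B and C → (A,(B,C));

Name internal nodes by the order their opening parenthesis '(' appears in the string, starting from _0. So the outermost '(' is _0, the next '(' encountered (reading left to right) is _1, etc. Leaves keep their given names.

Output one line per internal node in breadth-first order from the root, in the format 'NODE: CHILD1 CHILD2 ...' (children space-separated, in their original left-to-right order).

Input: (((D,B),N),C,(K,Y));
Scanning left-to-right, naming '(' by encounter order:
  pos 0: '(' -> open internal node _0 (depth 1)
  pos 1: '(' -> open internal node _1 (depth 2)
  pos 2: '(' -> open internal node _2 (depth 3)
  pos 6: ')' -> close internal node _2 (now at depth 2)
  pos 9: ')' -> close internal node _1 (now at depth 1)
  pos 13: '(' -> open internal node _3 (depth 2)
  pos 17: ')' -> close internal node _3 (now at depth 1)
  pos 18: ')' -> close internal node _0 (now at depth 0)
Total internal nodes: 4
BFS adjacency from root:
  _0: _1 C _3
  _1: _2 N
  _3: K Y
  _2: D B

Answer: _0: _1 C _3
_1: _2 N
_3: K Y
_2: D B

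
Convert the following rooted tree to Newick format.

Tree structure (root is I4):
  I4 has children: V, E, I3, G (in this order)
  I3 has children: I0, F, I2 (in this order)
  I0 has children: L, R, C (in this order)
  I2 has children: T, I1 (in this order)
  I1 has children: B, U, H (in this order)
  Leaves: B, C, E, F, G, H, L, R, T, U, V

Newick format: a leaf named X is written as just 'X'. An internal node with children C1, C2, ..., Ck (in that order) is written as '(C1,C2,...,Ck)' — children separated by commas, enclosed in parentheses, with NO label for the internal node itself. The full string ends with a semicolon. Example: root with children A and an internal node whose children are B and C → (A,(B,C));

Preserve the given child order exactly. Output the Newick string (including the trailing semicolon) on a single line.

internal I4 with children ['V', 'E', 'I3', 'G']
  leaf 'V' → 'V'
  leaf 'E' → 'E'
  internal I3 with children ['I0', 'F', 'I2']
    internal I0 with children ['L', 'R', 'C']
      leaf 'L' → 'L'
      leaf 'R' → 'R'
      leaf 'C' → 'C'
    → '(L,R,C)'
    leaf 'F' → 'F'
    internal I2 with children ['T', 'I1']
      leaf 'T' → 'T'
      internal I1 with children ['B', 'U', 'H']
        leaf 'B' → 'B'
        leaf 'U' → 'U'
        leaf 'H' → 'H'
      → '(B,U,H)'
    → '(T,(B,U,H))'
  → '((L,R,C),F,(T,(B,U,H)))'
  leaf 'G' → 'G'
→ '(V,E,((L,R,C),F,(T,(B,U,H))),G)'
Final: (V,E,((L,R,C),F,(T,(B,U,H))),G);

Answer: (V,E,((L,R,C),F,(T,(B,U,H))),G);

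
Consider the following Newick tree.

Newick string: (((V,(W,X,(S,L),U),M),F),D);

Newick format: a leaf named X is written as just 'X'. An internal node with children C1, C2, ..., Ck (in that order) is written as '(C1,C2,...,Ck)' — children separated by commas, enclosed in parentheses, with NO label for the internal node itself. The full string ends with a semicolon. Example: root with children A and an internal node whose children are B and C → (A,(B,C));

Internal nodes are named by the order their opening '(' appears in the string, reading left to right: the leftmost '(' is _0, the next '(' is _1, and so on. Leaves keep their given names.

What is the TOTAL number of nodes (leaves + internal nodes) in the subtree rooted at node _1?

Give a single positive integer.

Answer: 12

Derivation:
Newick: (((V,(W,X,(S,L),U),M),F),D);
Locate _1: it is the '(' at position 1 (the 2nd '(' reading left to right).
Query: subtree rooted at _1
_1: subtree_size = 1 + 11
  _2: subtree_size = 1 + 9
    V: subtree_size = 1 + 0
    _3: subtree_size = 1 + 6
      W: subtree_size = 1 + 0
      X: subtree_size = 1 + 0
      _4: subtree_size = 1 + 2
        S: subtree_size = 1 + 0
        L: subtree_size = 1 + 0
      U: subtree_size = 1 + 0
    M: subtree_size = 1 + 0
  F: subtree_size = 1 + 0
Total subtree size of _1: 12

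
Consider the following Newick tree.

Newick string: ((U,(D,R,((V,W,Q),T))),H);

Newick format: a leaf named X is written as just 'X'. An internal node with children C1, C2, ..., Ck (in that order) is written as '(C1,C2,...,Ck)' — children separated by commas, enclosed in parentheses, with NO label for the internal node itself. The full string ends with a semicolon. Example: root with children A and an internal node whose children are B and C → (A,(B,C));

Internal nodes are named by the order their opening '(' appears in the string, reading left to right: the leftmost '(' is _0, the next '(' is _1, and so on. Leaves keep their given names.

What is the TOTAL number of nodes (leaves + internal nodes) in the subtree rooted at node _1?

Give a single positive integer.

Answer: 11

Derivation:
Newick: ((U,(D,R,((V,W,Q),T))),H);
Locate _1: it is the '(' at position 1 (the 2nd '(' reading left to right).
Query: subtree rooted at _1
_1: subtree_size = 1 + 10
  U: subtree_size = 1 + 0
  _2: subtree_size = 1 + 8
    D: subtree_size = 1 + 0
    R: subtree_size = 1 + 0
    _3: subtree_size = 1 + 5
      _4: subtree_size = 1 + 3
        V: subtree_size = 1 + 0
        W: subtree_size = 1 + 0
        Q: subtree_size = 1 + 0
      T: subtree_size = 1 + 0
Total subtree size of _1: 11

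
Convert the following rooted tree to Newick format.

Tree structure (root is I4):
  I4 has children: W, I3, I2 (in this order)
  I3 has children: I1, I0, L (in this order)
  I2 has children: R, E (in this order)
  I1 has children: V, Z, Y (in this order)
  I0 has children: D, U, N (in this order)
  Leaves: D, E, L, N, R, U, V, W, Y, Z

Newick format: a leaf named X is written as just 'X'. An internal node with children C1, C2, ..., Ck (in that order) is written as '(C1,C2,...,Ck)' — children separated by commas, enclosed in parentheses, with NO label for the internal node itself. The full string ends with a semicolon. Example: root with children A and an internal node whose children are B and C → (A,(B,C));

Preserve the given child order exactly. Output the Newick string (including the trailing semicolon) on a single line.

internal I4 with children ['W', 'I3', 'I2']
  leaf 'W' → 'W'
  internal I3 with children ['I1', 'I0', 'L']
    internal I1 with children ['V', 'Z', 'Y']
      leaf 'V' → 'V'
      leaf 'Z' → 'Z'
      leaf 'Y' → 'Y'
    → '(V,Z,Y)'
    internal I0 with children ['D', 'U', 'N']
      leaf 'D' → 'D'
      leaf 'U' → 'U'
      leaf 'N' → 'N'
    → '(D,U,N)'
    leaf 'L' → 'L'
  → '((V,Z,Y),(D,U,N),L)'
  internal I2 with children ['R', 'E']
    leaf 'R' → 'R'
    leaf 'E' → 'E'
  → '(R,E)'
→ '(W,((V,Z,Y),(D,U,N),L),(R,E))'
Final: (W,((V,Z,Y),(D,U,N),L),(R,E));

Answer: (W,((V,Z,Y),(D,U,N),L),(R,E));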